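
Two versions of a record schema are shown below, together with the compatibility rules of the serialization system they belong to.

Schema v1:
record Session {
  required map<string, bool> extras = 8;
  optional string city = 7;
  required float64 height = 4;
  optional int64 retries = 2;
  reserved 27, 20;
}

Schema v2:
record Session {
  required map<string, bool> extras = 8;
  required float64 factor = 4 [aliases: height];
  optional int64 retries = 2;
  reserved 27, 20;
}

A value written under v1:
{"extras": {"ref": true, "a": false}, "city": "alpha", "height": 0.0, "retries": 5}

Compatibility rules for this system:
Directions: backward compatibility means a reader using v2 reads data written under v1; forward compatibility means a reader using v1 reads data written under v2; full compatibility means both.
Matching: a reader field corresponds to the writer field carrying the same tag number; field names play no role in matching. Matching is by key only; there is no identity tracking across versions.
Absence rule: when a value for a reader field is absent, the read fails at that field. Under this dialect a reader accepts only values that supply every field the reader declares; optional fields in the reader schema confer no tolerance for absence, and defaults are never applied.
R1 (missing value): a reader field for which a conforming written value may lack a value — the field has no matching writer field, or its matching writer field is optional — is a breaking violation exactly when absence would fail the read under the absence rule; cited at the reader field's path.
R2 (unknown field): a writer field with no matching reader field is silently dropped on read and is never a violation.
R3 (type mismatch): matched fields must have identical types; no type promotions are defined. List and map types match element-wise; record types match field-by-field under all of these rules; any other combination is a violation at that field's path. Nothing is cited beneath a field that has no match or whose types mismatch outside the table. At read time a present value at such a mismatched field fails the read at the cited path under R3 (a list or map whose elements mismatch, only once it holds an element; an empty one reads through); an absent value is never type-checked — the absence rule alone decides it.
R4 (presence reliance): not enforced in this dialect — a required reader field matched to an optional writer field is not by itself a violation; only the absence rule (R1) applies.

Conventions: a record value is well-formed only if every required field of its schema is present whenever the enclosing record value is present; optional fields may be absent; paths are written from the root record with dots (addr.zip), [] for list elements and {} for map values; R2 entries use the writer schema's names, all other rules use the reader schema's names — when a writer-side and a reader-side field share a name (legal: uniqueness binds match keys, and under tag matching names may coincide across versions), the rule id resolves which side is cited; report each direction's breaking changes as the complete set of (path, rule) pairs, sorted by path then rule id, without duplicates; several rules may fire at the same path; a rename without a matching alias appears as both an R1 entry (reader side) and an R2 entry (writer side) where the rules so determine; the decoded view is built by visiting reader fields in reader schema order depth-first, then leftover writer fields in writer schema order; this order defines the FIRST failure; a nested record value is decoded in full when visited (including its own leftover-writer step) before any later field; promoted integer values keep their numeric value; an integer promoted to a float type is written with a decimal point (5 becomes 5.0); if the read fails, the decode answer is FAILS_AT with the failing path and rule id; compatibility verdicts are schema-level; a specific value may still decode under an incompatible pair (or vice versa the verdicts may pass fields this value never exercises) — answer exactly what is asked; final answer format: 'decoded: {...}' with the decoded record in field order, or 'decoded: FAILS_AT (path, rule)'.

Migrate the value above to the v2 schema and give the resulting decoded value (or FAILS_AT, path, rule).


the writer's type comes first in each Session pair
migrating the Session value to v2:
  extras := {"ref": true, "a": false}
  factor := 0.0 (from writer height)
  retries := 5
  writer city: no reader field; dropped
  => decoded: {"extras": {"ref": true, "a": false}, "factor": 0.0, "retries": 5}

decoded: {"extras": {"ref": true, "a": false}, "factor": 0.0, "retries": 5}


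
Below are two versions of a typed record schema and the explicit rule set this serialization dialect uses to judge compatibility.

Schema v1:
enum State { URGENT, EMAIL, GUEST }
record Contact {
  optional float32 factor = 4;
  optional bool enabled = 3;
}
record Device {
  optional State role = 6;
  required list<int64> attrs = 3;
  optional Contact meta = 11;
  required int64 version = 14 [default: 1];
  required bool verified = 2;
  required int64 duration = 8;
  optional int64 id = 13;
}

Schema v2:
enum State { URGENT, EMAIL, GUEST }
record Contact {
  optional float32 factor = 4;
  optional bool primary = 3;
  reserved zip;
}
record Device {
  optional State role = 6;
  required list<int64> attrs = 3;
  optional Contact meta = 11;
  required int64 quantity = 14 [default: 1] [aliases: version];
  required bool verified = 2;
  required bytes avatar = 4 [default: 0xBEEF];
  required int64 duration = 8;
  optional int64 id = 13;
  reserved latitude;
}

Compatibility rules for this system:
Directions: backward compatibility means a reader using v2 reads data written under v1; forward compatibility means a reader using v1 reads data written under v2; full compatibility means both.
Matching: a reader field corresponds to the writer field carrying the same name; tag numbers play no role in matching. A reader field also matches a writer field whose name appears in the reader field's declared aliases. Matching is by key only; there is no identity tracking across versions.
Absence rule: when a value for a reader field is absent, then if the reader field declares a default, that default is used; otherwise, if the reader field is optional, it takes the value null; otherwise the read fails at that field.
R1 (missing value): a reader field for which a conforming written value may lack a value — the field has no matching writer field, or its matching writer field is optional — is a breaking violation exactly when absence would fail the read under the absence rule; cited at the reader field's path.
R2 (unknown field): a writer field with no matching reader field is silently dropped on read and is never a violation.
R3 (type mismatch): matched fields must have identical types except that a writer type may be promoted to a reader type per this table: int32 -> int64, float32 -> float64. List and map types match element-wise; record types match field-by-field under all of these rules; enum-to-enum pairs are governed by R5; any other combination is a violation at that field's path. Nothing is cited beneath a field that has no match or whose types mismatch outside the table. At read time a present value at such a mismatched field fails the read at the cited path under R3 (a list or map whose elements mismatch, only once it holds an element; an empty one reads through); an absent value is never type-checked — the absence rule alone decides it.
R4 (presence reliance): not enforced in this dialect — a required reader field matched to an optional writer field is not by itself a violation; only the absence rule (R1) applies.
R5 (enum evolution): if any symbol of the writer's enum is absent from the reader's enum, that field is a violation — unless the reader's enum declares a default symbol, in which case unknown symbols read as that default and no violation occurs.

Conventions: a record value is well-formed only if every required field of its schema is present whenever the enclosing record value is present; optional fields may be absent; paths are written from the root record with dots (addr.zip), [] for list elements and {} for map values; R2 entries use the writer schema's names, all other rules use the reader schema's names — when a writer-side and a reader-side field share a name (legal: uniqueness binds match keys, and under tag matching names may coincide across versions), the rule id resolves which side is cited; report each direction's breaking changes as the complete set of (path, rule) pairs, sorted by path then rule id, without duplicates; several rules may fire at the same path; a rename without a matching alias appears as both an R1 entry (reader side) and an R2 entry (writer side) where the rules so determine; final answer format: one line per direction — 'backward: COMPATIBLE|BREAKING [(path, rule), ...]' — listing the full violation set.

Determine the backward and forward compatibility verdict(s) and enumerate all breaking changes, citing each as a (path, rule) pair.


each type pair in Device: writer, then reader
backward pass over Device, reader schema v2, writer schema v1:
  State -> State, writer optional: role aligns to role
  list<int64> -> list<int64>, writer required: attrs aligns to attrs
  Contact -> Contact, writer optional: meta aligns to meta
  int64 -> int64, writer required: quantity aligns to version
  bool -> bool, writer required: verified aligns to verified
  avatar: no writer-side match
  int64 -> int64, writer required: duration aligns to duration
  int64 -> int64, writer optional: id aligns to id
  float32 -> float32, writer optional: meta.factor aligns to meta.factor
  meta.primary: no writer-side match
  writer meta.enabled: unknown to reader
  nothing fires on Device: backward is COMPATIBLE
forward pass over Device, reader schema v1, writer schema v2:
  State -> State, writer optional: role aligns to role
  list<int64> -> list<int64>, writer required: attrs aligns to attrs
  Contact -> Contact, writer optional: meta aligns to meta
  version: no writer-side match
  bool -> bool, writer required: verified aligns to verified
  int64 -> int64, writer required: duration aligns to duration
  int64 -> int64, writer optional: id aligns to id
  writer quantity: unknown to reader
  writer avatar: unknown to reader
  float32 -> float32, writer optional: meta.factor aligns to meta.factor
  meta.enabled: no writer-side match
  writer meta.primary: unknown to reader
  nothing fires on Device: forward is COMPATIBLE

backward: COMPATIBLE []; forward: COMPATIBLE []


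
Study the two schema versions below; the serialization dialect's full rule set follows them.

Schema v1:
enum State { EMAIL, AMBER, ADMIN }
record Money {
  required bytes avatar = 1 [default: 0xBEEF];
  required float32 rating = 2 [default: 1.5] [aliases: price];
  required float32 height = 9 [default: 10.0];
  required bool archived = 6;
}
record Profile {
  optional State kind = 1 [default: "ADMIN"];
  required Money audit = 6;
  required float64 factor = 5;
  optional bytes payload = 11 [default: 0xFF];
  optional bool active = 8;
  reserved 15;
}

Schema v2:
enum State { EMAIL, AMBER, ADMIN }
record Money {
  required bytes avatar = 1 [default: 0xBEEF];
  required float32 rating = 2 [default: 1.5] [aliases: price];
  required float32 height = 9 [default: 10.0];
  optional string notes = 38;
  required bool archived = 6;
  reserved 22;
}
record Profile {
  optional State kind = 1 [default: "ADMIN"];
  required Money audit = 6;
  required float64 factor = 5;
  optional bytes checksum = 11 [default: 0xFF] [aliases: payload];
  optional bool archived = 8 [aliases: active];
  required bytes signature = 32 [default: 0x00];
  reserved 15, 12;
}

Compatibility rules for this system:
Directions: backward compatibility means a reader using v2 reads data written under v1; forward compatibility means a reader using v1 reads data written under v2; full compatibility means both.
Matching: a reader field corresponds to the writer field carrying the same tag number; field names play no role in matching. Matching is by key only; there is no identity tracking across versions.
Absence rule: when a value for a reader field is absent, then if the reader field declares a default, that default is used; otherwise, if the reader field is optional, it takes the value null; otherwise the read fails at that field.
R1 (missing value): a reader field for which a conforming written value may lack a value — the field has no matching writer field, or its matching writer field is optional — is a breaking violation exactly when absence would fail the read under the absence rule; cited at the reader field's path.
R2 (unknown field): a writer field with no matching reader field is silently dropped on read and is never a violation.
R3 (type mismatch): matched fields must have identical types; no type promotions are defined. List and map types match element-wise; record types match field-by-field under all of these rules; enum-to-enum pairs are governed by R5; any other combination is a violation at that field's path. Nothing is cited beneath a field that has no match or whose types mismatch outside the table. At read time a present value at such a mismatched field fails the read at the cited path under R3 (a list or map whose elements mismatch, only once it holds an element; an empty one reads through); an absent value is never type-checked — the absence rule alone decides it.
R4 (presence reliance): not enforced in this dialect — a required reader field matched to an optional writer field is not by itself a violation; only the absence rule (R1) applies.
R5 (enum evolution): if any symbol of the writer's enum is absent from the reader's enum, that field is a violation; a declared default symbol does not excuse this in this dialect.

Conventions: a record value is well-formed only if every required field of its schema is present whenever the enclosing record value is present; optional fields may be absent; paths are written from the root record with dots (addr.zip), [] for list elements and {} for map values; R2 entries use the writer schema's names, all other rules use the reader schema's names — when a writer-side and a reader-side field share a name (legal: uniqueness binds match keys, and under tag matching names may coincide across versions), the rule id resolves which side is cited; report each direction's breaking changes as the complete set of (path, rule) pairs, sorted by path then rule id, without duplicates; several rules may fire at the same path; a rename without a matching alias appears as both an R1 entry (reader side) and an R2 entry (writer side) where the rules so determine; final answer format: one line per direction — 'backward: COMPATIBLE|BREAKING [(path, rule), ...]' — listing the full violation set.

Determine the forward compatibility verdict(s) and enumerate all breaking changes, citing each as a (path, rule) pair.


forward: COMPATIBLE []

each type pair in Profile: writer, then reader
forward for Profile (reader v1, writer v2):
  writer optional, State -> State: reader kind maps from writer kind
  writer required, Money -> Money: reader audit maps from writer audit
  writer required, float64 -> float64: reader factor maps from writer factor
  writer optional, bytes -> bytes: reader payload maps from writer checksum
  writer optional, bool -> bool: reader active maps from writer archived
  leftover writer field: signature
  writer required, bytes -> bytes: reader audit.avatar maps from writer audit.avatar
  writer required, float32 -> float32: reader audit.rating maps from writer audit.rating
  writer required, float32 -> float32: reader audit.height maps from writer audit.height
  writer required, bool -> bool: reader audit.archived maps from writer audit.archived
  leftover writer field: audit.notes
  => no violations; forward on Profile: COMPATIBLE
checking off the Profile differences that do not matter here:
  added field notes to record Money: optional string, tag 38 (in v2 it sits immediately before archived) -> no rule fires on it in Profile's dialect; the asked verdict holds
  added field signature to record Profile: required bytes, tag 32, default 0x00 (in v2 it sits last) -> no rule fires on it in Profile's dialect; the asked verdict holds
  renamed field active to archived in record Profile (alias active declared on the renamed field) -> no rule fires on it in Profile's dialect; the asked verdict holds
  renamed field payload to checksum in record Profile (alias payload declared on the renamed field) -> no rule fires on it in Profile's dialect; the asked verdict holds


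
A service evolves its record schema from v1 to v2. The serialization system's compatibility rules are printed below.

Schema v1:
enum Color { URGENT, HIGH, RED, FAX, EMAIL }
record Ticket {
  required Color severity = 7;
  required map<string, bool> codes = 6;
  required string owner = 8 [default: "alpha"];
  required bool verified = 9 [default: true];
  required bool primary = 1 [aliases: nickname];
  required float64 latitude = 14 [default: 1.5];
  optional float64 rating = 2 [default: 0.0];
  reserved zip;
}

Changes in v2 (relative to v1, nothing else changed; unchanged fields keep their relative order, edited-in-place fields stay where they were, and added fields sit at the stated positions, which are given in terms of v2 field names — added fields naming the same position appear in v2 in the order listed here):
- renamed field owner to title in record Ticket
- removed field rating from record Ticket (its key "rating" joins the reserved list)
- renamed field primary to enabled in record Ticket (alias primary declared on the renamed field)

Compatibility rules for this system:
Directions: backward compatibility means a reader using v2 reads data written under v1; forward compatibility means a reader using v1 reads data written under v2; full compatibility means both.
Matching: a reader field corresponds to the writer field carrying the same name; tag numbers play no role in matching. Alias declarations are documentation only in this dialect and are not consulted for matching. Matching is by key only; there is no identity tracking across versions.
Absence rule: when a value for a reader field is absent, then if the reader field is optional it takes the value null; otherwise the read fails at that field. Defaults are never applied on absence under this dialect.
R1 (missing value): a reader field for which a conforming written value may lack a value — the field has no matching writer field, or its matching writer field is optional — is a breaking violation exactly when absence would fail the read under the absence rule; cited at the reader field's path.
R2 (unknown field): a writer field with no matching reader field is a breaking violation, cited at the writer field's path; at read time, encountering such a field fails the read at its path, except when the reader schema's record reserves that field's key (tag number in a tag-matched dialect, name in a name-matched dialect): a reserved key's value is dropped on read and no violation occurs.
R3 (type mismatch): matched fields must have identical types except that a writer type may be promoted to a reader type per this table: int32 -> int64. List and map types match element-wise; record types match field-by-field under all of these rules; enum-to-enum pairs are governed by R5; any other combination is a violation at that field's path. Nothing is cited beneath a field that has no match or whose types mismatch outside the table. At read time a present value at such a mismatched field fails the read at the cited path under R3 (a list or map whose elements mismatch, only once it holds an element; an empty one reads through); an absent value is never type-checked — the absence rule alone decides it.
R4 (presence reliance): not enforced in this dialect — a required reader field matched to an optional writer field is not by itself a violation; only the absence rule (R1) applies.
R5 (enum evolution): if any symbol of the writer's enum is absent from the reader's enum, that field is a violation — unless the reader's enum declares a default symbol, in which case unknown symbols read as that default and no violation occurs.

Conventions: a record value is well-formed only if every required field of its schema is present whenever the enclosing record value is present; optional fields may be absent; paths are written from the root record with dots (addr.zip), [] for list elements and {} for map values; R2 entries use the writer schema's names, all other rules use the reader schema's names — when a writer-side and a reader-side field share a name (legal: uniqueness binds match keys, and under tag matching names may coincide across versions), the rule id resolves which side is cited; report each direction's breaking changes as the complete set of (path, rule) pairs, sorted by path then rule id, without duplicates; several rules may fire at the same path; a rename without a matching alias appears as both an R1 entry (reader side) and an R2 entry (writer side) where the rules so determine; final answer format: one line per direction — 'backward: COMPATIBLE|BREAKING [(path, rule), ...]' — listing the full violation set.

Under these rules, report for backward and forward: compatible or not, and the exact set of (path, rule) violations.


in Ticket below, arrows point writer -> reader
backward for Ticket (reader v2, writer v1):
  writer required, Color -> Color: reader severity maps from writer severity
  writer required, map<string, bool> -> map<string, bool>: reader codes maps from writer codes
  title has no writer counterpart
  writer required, bool -> bool: reader verified maps from writer verified
  enabled has no writer counterpart
  writer required, float64 -> float64: reader latitude maps from writer latitude
  writer field owner has no reader counterpart
  writer field primary has no reader counterpart
  writer field rating has no reader counterpart
  breaking: (enabled, R1)
  breaking: (owner, R2)
  breaking: (primary, R2)
  breaking: (title, R1)
  backward on Ticket therefore BREAKING (4)
forward for Ticket (reader v1, writer v2):
  writer required, Color -> Color: reader severity maps from writer severity
  writer required, map<string, bool> -> map<string, bool>: reader codes maps from writer codes
  owner has no writer counterpart
  writer required, bool -> bool: reader verified maps from writer verified
  primary has no writer counterpart
  writer required, float64 -> float64: reader latitude maps from writer latitude
  rating has no writer counterpart
  writer field title has no reader counterpart
  writer field enabled has no reader counterpart
  breaking: (enabled, R2)
  breaking: (owner, R1)
  breaking: (primary, R1)
  breaking: (title, R2)
  forward on Ticket therefore BREAKING (4)

backward: BREAKING [(enabled, R1), (owner, R2), (primary, R2), (title, R1)]; forward: BREAKING [(enabled, R2), (owner, R1), (primary, R1), (title, R2)]


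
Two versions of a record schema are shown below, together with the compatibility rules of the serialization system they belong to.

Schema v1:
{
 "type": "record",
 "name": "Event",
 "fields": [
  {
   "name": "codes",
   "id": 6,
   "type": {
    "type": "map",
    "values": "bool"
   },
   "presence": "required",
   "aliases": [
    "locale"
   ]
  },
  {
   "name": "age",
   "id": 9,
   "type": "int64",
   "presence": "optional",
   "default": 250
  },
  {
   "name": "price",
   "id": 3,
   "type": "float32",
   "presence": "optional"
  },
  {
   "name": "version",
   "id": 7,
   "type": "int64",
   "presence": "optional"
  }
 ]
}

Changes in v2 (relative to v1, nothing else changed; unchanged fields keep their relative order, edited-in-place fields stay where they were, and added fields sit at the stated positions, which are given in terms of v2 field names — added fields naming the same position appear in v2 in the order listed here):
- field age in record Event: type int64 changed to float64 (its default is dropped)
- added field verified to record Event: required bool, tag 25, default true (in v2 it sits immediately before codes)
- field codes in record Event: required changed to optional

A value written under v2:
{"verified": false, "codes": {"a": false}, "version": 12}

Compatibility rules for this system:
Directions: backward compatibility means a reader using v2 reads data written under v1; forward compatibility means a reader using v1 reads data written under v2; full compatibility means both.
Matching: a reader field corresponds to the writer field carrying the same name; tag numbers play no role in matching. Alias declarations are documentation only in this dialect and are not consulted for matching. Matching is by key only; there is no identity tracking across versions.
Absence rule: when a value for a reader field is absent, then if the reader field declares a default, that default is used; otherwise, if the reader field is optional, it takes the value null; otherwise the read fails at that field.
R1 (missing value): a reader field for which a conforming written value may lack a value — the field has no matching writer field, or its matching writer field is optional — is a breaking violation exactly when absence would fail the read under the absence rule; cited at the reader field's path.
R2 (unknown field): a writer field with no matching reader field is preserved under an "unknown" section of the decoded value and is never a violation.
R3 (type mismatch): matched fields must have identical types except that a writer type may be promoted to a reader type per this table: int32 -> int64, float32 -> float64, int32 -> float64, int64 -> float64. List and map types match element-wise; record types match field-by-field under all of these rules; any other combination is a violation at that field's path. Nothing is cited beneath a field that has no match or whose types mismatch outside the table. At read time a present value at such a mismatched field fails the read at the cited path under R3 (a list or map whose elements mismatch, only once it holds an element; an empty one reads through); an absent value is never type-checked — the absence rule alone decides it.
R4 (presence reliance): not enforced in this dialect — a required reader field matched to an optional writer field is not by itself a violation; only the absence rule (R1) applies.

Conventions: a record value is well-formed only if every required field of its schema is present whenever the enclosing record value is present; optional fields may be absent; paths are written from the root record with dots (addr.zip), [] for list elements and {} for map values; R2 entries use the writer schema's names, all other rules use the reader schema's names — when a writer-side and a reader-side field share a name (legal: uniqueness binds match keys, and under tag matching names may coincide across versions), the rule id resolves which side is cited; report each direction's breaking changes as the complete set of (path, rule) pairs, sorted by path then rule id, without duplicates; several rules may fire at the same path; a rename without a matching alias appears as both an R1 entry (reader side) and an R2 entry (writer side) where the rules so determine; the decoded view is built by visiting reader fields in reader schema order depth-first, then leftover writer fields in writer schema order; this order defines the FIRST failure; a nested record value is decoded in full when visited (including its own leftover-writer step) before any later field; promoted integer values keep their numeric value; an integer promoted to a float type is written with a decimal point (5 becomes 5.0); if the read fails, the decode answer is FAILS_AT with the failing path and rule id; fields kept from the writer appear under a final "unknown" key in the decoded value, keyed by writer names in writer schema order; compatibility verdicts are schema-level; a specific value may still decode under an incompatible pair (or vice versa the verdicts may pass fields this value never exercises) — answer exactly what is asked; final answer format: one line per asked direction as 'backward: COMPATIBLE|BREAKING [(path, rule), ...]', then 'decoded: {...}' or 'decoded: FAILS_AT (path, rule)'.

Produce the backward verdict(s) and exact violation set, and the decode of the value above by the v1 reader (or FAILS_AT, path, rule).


backward: COMPATIBLE []; decoded: {"codes": {"a": false}, "age": 250, "price": null, "version": 12, "unknown": {"verified": false}}

each type pair in Event: writer, then reader
backward analysis of Event with v2 as reader and v1 as writer:
  verified: no writer-side match
  codes <- codes (map<string, bool> -> map<string, bool>, writer required)
  age <- age (int64 -> float64, writer optional)
  price <- price (float32 -> float32, writer optional)
  version <- version (int64 -> int64, writer optional)
  => no violations; backward on Event: COMPATIBLE
decode walk for Event under reader schema v1:
  codes := {"a": false}
  age := 250 (absent -> default)
  price := null (absent, optional -> null)
  version := 12
  writer verified: kept under "unknown"
  => decoded: {"codes": {"a": false}, "age": 250, "price": null, "version": 12, "unknown": {"verified": false}}
diffs on Event not affecting the asked answer:
  field age in record Event: type int64 changed to float64 (its default is dropped) -> affects forward compatibility only, which is not asked
  field codes in record Event: required changed to optional -> affects forward compatibility only, which is not asked


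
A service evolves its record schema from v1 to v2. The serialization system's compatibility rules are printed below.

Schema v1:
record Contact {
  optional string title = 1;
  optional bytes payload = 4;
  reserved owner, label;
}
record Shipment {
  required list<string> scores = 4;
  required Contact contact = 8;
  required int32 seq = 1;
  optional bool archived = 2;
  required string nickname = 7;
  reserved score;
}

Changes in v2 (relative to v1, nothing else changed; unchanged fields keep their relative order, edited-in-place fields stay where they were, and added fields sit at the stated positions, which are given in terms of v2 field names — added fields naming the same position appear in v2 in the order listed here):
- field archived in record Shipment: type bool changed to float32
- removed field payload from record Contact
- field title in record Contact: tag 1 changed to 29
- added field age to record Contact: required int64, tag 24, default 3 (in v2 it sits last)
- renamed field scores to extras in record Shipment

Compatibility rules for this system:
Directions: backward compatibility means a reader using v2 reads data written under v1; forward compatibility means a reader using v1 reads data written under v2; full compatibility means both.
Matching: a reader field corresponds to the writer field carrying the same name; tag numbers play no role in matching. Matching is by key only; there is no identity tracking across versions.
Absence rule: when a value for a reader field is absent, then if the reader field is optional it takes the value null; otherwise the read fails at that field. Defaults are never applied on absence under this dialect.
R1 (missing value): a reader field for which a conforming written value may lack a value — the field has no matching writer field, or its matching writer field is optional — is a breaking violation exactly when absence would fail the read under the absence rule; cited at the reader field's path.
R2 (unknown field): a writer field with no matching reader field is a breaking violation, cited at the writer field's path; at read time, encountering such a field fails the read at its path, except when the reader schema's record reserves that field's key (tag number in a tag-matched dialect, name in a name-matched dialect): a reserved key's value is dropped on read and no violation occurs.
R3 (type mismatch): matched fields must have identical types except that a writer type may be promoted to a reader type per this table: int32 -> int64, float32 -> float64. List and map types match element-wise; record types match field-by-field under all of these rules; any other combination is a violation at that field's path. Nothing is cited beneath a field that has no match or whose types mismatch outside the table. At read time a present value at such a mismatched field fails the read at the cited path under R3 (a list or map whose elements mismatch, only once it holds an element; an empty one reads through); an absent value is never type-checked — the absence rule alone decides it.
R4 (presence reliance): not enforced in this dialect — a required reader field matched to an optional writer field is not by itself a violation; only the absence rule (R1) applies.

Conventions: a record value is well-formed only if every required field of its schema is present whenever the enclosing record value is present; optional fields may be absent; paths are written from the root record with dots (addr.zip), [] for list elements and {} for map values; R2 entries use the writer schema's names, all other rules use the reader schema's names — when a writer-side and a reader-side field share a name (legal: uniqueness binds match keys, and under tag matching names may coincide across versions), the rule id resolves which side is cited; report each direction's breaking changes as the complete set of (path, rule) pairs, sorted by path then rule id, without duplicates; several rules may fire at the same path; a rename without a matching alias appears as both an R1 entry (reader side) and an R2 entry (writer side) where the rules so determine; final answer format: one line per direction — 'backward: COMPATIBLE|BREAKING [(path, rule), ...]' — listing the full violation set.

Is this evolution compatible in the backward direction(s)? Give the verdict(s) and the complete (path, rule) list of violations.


arrows below run writer -> reader for Shipment
checking backward for Shipment: reader v2 against writer v1:
  extras: no writer match
  writer required, Contact -> Contact: reader contact maps from writer contact
  writer required, int32 -> int32: reader seq maps from writer seq
  writer optional, bool -> float32: reader archived maps from writer archived
  writer required, string -> string: reader nickname maps from writer nickname
  writer field scores has no reader counterpart
  writer optional, string -> string: reader contact.title maps from writer contact.title
  contact.age: no writer match
  writer field contact.payload has no reader counterpart
  breaking: (archived, R3)
  breaking: (contact.age, R1)
  breaking: (contact.payload, R2)
  breaking: (extras, R1)
  breaking: (scores, R2)
  => backward verdict for Shipment: BREAKING, 5 violation(s)
the other Shipment changes do not affect what is asked:
  field title in record Contact: tag 1 changed to 29 -> fires no rule on Shipment, leaving the asked answer as it is

backward: BREAKING [(archived, R3), (contact.age, R1), (contact.payload, R2), (extras, R1), (scores, R2)]


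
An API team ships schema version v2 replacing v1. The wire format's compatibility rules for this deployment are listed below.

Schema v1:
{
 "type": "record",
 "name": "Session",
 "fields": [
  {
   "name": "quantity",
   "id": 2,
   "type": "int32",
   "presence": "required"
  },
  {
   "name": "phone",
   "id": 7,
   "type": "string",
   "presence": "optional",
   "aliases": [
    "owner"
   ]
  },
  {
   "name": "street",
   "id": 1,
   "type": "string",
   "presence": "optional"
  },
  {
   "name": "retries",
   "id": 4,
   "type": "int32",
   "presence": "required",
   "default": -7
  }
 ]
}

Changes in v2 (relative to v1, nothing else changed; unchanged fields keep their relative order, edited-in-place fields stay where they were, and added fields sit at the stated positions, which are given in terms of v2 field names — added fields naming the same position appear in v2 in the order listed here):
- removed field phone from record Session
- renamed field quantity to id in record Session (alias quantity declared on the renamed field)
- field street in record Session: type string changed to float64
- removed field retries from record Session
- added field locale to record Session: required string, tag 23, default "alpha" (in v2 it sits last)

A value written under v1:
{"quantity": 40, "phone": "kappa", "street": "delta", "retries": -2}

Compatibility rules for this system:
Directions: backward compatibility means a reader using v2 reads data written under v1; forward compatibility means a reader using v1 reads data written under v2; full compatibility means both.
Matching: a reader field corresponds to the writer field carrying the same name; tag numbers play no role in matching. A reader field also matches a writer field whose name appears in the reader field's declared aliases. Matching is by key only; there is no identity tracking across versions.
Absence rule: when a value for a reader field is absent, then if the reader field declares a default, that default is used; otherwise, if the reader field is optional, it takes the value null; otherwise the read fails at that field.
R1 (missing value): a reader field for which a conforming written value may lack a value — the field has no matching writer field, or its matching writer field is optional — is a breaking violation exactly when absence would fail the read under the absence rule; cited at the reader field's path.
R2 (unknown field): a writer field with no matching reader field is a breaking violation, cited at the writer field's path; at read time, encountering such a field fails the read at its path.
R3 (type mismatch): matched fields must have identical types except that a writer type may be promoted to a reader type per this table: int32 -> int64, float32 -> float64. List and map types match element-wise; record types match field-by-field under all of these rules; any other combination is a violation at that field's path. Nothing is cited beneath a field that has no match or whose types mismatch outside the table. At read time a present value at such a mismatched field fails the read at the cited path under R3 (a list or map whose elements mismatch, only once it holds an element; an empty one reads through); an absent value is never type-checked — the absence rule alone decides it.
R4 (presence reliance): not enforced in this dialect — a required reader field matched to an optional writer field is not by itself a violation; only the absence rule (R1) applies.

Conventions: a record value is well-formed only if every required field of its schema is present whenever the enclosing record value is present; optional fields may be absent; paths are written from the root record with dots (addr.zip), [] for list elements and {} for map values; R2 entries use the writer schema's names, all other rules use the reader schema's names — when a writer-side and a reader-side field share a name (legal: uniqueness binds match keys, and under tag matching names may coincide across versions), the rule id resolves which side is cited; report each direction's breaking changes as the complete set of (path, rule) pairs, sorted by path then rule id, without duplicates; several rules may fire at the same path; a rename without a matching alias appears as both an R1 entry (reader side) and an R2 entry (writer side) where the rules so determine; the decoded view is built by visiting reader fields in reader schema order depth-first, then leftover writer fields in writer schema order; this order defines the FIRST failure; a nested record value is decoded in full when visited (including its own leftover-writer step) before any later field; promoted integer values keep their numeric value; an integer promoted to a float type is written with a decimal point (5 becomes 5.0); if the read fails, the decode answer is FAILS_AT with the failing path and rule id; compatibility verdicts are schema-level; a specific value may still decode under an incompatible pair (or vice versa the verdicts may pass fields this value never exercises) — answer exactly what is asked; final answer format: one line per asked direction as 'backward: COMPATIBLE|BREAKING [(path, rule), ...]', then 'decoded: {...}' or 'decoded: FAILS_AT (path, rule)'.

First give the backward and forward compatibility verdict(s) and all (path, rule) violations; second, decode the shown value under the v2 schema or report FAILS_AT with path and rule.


each type pair in Session: writer, then reader
backward for Session (reader v2, writer v1):
  id <- quantity (int32 -> int32, writer required)
  street <- street (string -> float64, writer optional)
  locale has no writer counterpart
  phone (writer side), unknown to reader
  retries (writer side), unknown to reader
  violation R2 at phone
  violation R2 at retries
  violation R3 at street
  => 3 violation(s): backward is BREAKING for Session
forward for Session (reader v1, writer v2):
  quantity has no writer counterpart
  phone has no writer counterpart
  street <- street (float64 -> string, writer optional)
  retries has no writer counterpart
  id (writer side), unknown to reader
  locale (writer side), unknown to reader
  violation R2 at id
  violation R2 at locale
  violation R1 at quantity
  violation R3 at street
  => 4 violation(s): forward is BREAKING for Session
decode walk for Session under reader schema v2:
  id := 40 (from writer quantity)
  read fails at street under R3
  => FAILS_AT (street, R3)

backward: BREAKING [(phone, R2), (retries, R2), (street, R3)]; forward: BREAKING [(id, R2), (locale, R2), (quantity, R1), (street, R3)]; decoded: FAILS_AT (street, R3)
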